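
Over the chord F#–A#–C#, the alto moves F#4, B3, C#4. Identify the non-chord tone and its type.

The harmony at that moment is F# major triad (F#, A#, C#); B3 is not a chord tone.
It is approached by leap down from F#4 and left by step up to C#4.
Leap in, step out — an appoggiatura.

B3 is an appoggiatura.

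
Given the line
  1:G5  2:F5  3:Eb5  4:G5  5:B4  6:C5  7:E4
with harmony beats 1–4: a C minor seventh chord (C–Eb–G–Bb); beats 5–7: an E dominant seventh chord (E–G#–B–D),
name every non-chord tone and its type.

F5 (beat 2) — passing tone; C5 (beat 6) — escape tone.

The harmony at that moment is C minor seventh chord (C, Eb, G, Bb); F5 is not a chord tone.
It is approached by step down from G5 and left by step down to Eb5.
Step in, step out in the same direction — a passing tone.
The harmony at that moment is E dominant seventh chord (E, G#, B, D); C5 is not a chord tone.
It is approached by step up from B4 and left by leap down to E4.
Step in, leap out — an escape tone.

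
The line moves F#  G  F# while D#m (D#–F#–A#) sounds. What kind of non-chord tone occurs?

G is a neighbor tone.

The harmony at that moment is D# minor triad (D#, F#, A#); G is not a chord tone.
It is approached by step up from F# and left by step down to F#.
Step away and step back to the same note — a neighbor tone (upper neighbor).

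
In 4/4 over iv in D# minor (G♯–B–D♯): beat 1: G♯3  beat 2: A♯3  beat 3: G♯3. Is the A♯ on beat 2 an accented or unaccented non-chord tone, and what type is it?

Unaccented neighbor tone.

The harmony at that moment is G♯ minor triad (G♯, B, D♯); A♯3 is not a chord tone.
It is approached by step up from G♯3 and left by step down to G♯3.
Step away and step back to the same note — a neighbor tone (upper neighbor).
It falls on a weak beat, so it is unaccented.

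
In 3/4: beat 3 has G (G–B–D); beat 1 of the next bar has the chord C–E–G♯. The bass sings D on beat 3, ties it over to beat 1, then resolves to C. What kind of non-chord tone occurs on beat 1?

The harmony at that moment is C augmented triad (C, E, G♯); D is not a chord tone.
It is held over (the same pitch as the preceding D) and left by step down to C.
Held over from the previous chord and resolving down by step — a suspension.

Suspension.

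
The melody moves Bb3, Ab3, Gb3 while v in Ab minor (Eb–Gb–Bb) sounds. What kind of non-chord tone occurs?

The harmony at that moment is Eb minor triad (Eb, Gb, Bb); Ab3 is not a chord tone.
It is approached by step down from Bb3 and left by step down to Gb3.
Step in, step out in the same direction — a passing tone.

Ab3 is a passing tone.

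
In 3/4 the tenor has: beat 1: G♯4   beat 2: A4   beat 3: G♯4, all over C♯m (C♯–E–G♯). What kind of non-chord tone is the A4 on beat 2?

The harmony at that moment is C♯ minor triad (C♯, E, G♯); A4 is not a chord tone.
It is approached by step up from G♯4 and left by step down to G♯4.
Step away and step back to the same note — a neighbor tone (upper neighbor).

Upper neighbor tone.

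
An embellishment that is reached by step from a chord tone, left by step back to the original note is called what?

Neighbor tone.

Approach: by step. Departure: by step in the opposite direction, back to the starting pitch.
Stepwise on both sides but reversing to return to the same chord tone — a neighbor tone. (Had it continued onward in the same direction it would be a passing tone instead.)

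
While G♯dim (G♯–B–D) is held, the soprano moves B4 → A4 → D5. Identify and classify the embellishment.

A4 is an escape tone.

The harmony at that moment is G♯ diminished triad (G♯, B, D); A4 is not a chord tone.
It is approached by step down from B4 and left by leap up to D5.
Step in, leap out — an escape tone.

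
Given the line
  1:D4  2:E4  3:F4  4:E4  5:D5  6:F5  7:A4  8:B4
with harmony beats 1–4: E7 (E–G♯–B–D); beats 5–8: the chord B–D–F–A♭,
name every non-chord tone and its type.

F4 (beat 3) — neighbor tone; A4 (beat 7) — appoggiatura.

The harmony at that moment is E dominant seventh chord (E, G♯, B, D); F4 is not a chord tone.
It is approached by step up from E4 and left by step down to E4.
Step away and step back to the same note — a neighbor tone (upper neighbor).
The harmony at that moment is B diminished seventh chord (B, D, F, A♭); A4 is not a chord tone.
It is approached by leap down from F5 and left by step up to B4.
Leap in, step out — an appoggiatura.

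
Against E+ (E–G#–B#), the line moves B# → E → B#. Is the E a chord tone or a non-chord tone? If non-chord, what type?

E augmented triad contains E, G#, B#; E is the root, so it is a chord tone.

Chord tone (the root of E augmented triad).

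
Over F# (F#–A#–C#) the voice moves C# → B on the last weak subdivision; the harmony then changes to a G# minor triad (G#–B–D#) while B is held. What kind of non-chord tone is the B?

B is an anticipation.

The harmony at that moment is F# major triad (F#, A#, C#); B is not a chord tone.
It is approached by step down from C# and then sustained as the same pitch into the next harmony.
Arriving early and becoming a chord tone when the harmony changes — an anticipation.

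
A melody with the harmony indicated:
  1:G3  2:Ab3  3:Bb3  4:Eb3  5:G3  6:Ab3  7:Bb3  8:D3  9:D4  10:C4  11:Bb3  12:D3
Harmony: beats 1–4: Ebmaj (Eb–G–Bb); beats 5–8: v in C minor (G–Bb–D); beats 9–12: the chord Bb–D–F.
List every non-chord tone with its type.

Ab3 (beat 2) — passing tone; Ab3 (beat 6) — passing tone; C4 (beat 10) — passing tone.

The harmony at that moment is Eb major triad (Eb, G, Bb); Ab3 is not a chord tone.
It is approached by step up from G3 and left by step up to Bb3.
Step in, step out in the same direction — a passing tone.
The harmony at that moment is G minor triad (G, Bb, D); Ab3 is not a chord tone.
It is approached by step up from G3 and left by step up to Bb3.
Step in, step out in the same direction — a passing tone.
The harmony at that moment is Bb major triad (Bb, D, F); C4 is not a chord tone.
It is approached by step down from D4 and left by step down to Bb3.
Step in, step out in the same direction — a passing tone.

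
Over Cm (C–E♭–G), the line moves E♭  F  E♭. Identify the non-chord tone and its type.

F is a neighbor tone.

The harmony at that moment is C minor triad (C, E♭, G); F is not a chord tone.
It is approached by step up from E♭ and left by step down to E♭.
Step away and step back to the same note — a neighbor tone (upper neighbor).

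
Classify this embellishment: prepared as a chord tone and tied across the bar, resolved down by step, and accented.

Suspension.

Approach: by preparation — the pitch is first a chord tone, then held (tied or repeated) while the harmony changes under it. Departure: down by step. Metric position: strong.
A prepared dissonance that resolves downward by step — a suspension. (The same figure resolving upward would be a retardation.)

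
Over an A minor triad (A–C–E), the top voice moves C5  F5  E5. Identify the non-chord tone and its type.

F5 is an appoggiatura.

The harmony at that moment is A minor triad (A, C, E); F5 is not a chord tone.
It is approached by leap up from C5 and left by step down to E5.
Leap in, step out — an appoggiatura.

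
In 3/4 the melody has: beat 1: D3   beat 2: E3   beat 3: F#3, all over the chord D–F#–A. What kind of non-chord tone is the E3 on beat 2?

The harmony at that moment is D major triad (D, F#, A); E3 is not a chord tone.
It is approached by step up from D3 and left by step up to F#3.
Step in, step out in the same direction — a passing tone.

Passing tone.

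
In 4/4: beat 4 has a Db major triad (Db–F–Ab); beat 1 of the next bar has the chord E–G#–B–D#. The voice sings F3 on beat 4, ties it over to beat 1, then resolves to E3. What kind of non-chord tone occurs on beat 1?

Suspension.

The harmony at that moment is E major seventh chord (E, G#, B, D#); F3 is not a chord tone.
It is held over (the same pitch as the preceding F3) and left by step down to E3.
Held over from the previous chord and resolving down by step — a suspension.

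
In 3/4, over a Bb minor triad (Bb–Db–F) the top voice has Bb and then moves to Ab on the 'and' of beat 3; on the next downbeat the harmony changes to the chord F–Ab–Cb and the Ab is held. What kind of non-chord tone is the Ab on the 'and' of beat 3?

Anticipation.

The harmony at that moment is Bb minor triad (Bb, Db, F); Ab is not a chord tone.
It is approached by step down from Bb and then sustained as the same pitch into the next harmony.
Arriving early and becoming a chord tone when the harmony changes — an anticipation.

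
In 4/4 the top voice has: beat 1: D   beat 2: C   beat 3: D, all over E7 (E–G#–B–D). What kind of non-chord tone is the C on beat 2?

Lower neighbor tone.

The harmony at that moment is E dominant seventh chord (E, G#, B, D); C is not a chord tone.
It is approached by step down from D and left by step up to D.
Step away and step back to the same note — a neighbor tone (lower neighbor).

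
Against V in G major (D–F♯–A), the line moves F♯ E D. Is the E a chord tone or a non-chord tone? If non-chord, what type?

Non-chord tone — a passing tone.

The harmony at that moment is D major triad (D, F♯, A); E is not a chord tone.
It is approached by step down from F♯ and left by step down to D.
Step in, step out in the same direction — a passing tone.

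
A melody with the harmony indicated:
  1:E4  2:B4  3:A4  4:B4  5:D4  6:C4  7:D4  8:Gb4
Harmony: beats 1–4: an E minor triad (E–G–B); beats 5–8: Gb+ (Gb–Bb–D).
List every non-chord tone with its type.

A4 (beat 3) — neighbor tone; C4 (beat 6) — neighbor tone.

The harmony at that moment is E minor triad (E, G, B); A4 is not a chord tone.
It is approached by step down from B4 and left by step up to B4.
Step away and step back to the same note — a neighbor tone (lower neighbor).
The harmony at that moment is Gb augmented triad (Gb, Bb, D); C4 is not a chord tone.
It is approached by step down from D4 and left by step up to D4.
Step away and step back to the same note — a neighbor tone (lower neighbor).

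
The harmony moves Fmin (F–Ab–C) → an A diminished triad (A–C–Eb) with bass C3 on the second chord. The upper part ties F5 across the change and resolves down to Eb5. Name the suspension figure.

At the second chord the bass is C3. The suspended F5 lies a fourth above the bass; after resolving down by step to Eb5, the interval above the bass becomes a third.
Suspension figures are named by those two intervals: 4–3.

4–3 suspension.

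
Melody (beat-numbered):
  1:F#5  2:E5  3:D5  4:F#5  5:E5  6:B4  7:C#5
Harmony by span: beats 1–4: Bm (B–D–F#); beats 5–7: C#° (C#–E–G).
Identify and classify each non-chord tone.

The harmony at that moment is B minor triad (B, D, F#); E5 is not a chord tone.
It is approached by step down from F#5 and left by step down to D5.
Step in, step out in the same direction — a passing tone.
The harmony at that moment is C# diminished triad (C#, E, G); B4 is not a chord tone.
It is approached by leap down from E5 and left by step up to C#5.
Leap in, step out — an appoggiatura.

E5 (beat 2) — passing tone; B4 (beat 6) — appoggiatura.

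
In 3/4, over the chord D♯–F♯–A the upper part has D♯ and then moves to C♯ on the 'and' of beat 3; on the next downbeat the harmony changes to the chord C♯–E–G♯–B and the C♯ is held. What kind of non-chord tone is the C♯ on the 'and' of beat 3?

The harmony at that moment is D♯ diminished triad (D♯, F♯, A); C♯ is not a chord tone.
It is approached by step down from D♯ and then sustained as the same pitch into the next harmony.
Arriving early and becoming a chord tone when the harmony changes — an anticipation.

Anticipation.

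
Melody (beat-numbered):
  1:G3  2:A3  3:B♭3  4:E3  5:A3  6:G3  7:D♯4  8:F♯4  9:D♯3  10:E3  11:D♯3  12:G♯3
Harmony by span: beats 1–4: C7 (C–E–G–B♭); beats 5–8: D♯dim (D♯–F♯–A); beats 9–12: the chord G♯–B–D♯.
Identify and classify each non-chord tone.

A3 (beat 2) — passing tone; G3 (beat 6) — escape tone; E3 (beat 10) — neighbor tone.

The harmony at that moment is C dominant seventh chord (C, E, G, B♭); A3 is not a chord tone.
It is approached by step up from G3 and left by step up to B♭3.
Step in, step out in the same direction — a passing tone.
The harmony at that moment is D♯ diminished triad (D♯, F♯, A); G3 is not a chord tone.
It is approached by step down from A3 and left by leap up to D♯4.
Step in, leap out — an escape tone.
The harmony at that moment is G♯ minor triad (G♯, B, D♯); E3 is not a chord tone.
It is approached by step up from D♯3 and left by step down to D♯3.
Step away and step back to the same note — a neighbor tone (upper neighbor).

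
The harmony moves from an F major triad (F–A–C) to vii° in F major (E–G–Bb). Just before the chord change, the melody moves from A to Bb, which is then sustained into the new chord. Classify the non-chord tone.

Bb is an anticipation.

The harmony at that moment is F major triad (F, A, C); Bb is not a chord tone.
It is approached by step up from A and then sustained as the same pitch into the next harmony.
Arriving early and becoming a chord tone when the harmony changes — an anticipation.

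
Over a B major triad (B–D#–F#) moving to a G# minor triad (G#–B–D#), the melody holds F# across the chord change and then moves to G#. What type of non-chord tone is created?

F# is a retardation.

The harmony at that moment is G# minor triad (G#, B, D#); F# is not a chord tone.
It is held over (the same pitch as the preceding F#) and left by step up to G#.
Held over from the previous chord and resolving up by step — a retardation.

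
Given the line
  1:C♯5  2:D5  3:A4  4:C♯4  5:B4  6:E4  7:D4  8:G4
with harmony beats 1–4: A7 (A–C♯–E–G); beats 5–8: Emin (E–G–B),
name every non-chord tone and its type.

D5 (beat 2) — escape tone; D4 (beat 7) — escape tone.

The harmony at that moment is A dominant seventh chord (A, C♯, E, G); D5 is not a chord tone.
It is approached by step up from C♯5 and left by leap down to A4.
Step in, leap out — an escape tone.
The harmony at that moment is E minor triad (E, G, B); D4 is not a chord tone.
It is approached by step down from E4 and left by leap up to G4.
Step in, leap out — an escape tone.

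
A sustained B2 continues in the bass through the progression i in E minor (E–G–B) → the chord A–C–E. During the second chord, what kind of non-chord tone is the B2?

The harmony at that moment is A minor triad (A, C, E); B2 is not a chord tone.
It is held over (the same pitch as the preceding B2) and then sustained as the same pitch into the next harmony.
Sustained through a change of harmony — a pedal tone.

Pedal tone (pedal point).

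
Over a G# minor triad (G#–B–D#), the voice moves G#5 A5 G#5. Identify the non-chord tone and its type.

A5 is a neighbor tone.

The harmony at that moment is G# minor triad (G#, B, D#); A5 is not a chord tone.
It is approached by step up from G#5 and left by step down to G#5.
Step away and step back to the same note — a neighbor tone (upper neighbor).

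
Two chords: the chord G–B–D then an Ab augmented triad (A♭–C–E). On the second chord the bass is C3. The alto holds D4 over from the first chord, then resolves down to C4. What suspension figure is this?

At the second chord the bass is C3. The suspended D4 lies a ninth above the bass; after resolving down by step to C4, the interval above the bass becomes an octave.
Suspension figures are named by those two intervals: 9–8.

9–8 suspension.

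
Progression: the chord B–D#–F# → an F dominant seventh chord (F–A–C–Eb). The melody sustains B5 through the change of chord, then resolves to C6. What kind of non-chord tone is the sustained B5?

The harmony at that moment is F dominant seventh chord (F, A, C, Eb); B5 is not a chord tone.
It is held over (the same pitch as the preceding B5) and left by step up to C6.
Held over from the previous chord and resolving up by step — a retardation.

B5 is a retardation.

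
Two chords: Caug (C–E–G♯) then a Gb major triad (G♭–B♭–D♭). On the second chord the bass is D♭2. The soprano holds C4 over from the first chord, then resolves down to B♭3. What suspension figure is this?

At the second chord the bass is D♭2. The suspended C4 lies a seventh above the bass; after resolving down by step to B♭3, the interval above the bass becomes a sixth.
Suspension figures are named by those two intervals: 7–6.

7–6 suspension.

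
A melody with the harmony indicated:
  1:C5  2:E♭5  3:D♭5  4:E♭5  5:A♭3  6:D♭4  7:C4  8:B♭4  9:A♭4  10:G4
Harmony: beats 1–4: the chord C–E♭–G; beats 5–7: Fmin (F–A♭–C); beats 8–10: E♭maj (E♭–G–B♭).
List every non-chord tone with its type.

The harmony at that moment is C minor triad (C, E♭, G); D♭5 is not a chord tone.
It is approached by step down from E♭5 and left by step up to E♭5.
Step away and step back to the same note — a neighbor tone (lower neighbor).
The harmony at that moment is F minor triad (F, A♭, C); D♭4 is not a chord tone.
It is approached by leap up from A♭3 and left by step down to C4.
Leap in, step out — an appoggiatura.
The harmony at that moment is E♭ major triad (E♭, G, B♭); A♭4 is not a chord tone.
It is approached by step down from B♭4 and left by step down to G4.
Step in, step out in the same direction — a passing tone.

D♭5 (beat 3) — neighbor tone; D♭4 (beat 6) — appoggiatura; A♭4 (beat 9) — passing tone.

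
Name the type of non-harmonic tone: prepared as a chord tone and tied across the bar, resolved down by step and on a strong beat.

Approach: by preparation — the pitch is first a chord tone, then held (tied or repeated) while the harmony changes under it. Departure: down by step. Metric position: strong.
A prepared dissonance that resolves downward by step — a suspension. (The same figure resolving upward would be a retardation.)

Suspension.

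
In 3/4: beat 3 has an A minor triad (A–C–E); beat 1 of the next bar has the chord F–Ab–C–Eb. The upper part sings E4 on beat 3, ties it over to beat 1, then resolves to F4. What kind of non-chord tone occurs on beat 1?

The harmony at that moment is F minor seventh chord (F, Ab, C, Eb); E4 is not a chord tone.
It is held over (the same pitch as the preceding E4) and left by step up to F4.
Held over from the previous chord and resolving up by step — a retardation.

Retardation.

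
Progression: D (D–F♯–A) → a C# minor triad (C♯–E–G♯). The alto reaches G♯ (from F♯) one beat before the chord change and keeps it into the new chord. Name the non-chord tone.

G♯ is an anticipation.

The harmony at that moment is D major triad (D, F♯, A); G♯ is not a chord tone.
It is approached by step up from F♯ and then sustained as the same pitch into the next harmony.
Arriving early and becoming a chord tone when the harmony changes — an anticipation.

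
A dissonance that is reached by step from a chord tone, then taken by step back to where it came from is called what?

Neighbor tone.

Approach: by step. Departure: by step in the opposite direction, back to the starting pitch.
Stepwise on both sides but reversing to return to the same chord tone — a neighbor tone. (Had it continued onward in the same direction it would be a passing tone instead.)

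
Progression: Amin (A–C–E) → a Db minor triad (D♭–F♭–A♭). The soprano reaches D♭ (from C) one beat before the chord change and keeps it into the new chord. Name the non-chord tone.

D♭ is an anticipation.

The harmony at that moment is A minor triad (A, C, E); D♭ is not a chord tone.
It is approached by step up from C and then sustained as the same pitch into the next harmony.
Arriving early and becoming a chord tone when the harmony changes — an anticipation.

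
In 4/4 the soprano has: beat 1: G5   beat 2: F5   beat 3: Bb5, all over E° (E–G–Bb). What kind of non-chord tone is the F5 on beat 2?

Escape tone.

The harmony at that moment is E diminished triad (E, G, Bb); F5 is not a chord tone.
It is approached by step down from G5 and left by leap up to Bb5.
Step in, leap out, on a weak beat — an escape tone.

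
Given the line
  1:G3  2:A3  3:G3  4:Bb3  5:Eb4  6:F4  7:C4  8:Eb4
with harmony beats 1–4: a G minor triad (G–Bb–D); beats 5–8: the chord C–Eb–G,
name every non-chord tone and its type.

The harmony at that moment is G minor triad (G, Bb, D); A3 is not a chord tone.
It is approached by step up from G3 and left by step down to G3.
Step away and step back to the same note — a neighbor tone (upper neighbor).
The harmony at that moment is C minor triad (C, Eb, G); F4 is not a chord tone.
It is approached by step up from Eb4 and left by leap down to C4.
Step in, leap out — an escape tone.

A3 (beat 2) — neighbor tone; F4 (beat 6) — escape tone.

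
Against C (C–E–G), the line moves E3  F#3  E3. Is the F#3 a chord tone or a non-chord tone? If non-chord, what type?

Non-chord tone — a neighbor tone.

The harmony at that moment is C major triad (C, E, G); F#3 is not a chord tone.
It is approached by step up from E3 and left by step down to E3.
Step away and step back to the same note — a neighbor tone (upper neighbor).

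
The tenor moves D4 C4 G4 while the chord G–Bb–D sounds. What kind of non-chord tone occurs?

C4 is an escape tone.

The harmony at that moment is G minor triad (G, Bb, D); C4 is not a chord tone.
It is approached by step down from D4 and left by leap up to G4.
Step in, leap out — an escape tone.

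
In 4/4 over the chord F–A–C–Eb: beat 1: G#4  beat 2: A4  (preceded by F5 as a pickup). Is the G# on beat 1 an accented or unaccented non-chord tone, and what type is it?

The harmony at that moment is F dominant seventh chord (F, A, C, Eb); G#4 is not a chord tone.
It is approached by leap down from F5 and left by step up to A4.
Leap in, step out — an appoggiatura.
It falls on the downbeat, so it is accented.

Accented appoggiatura.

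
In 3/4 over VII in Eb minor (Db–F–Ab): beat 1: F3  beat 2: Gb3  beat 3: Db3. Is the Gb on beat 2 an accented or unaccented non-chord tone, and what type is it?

Unaccented escape tone.

The harmony at that moment is Db major triad (Db, F, Ab); Gb3 is not a chord tone.
It is approached by step up from F3 and left by leap down to Db3.
Step in, leap out — an escape tone.
It falls on a weak beat, so it is unaccented.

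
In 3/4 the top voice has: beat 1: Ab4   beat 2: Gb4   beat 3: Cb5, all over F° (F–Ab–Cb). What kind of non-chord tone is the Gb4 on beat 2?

Escape tone.

The harmony at that moment is F diminished triad (F, Ab, Cb); Gb4 is not a chord tone.
It is approached by step down from Ab4 and left by leap up to Cb5.
Step in, leap out, on a weak beat — an escape tone.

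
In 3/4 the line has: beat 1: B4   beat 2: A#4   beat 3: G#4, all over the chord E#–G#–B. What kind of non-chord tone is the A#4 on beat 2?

Passing tone.

The harmony at that moment is E# diminished triad (E#, G#, B); A#4 is not a chord tone.
It is approached by step down from B4 and left by step down to G#4.
Step in, step out in the same direction — a passing tone.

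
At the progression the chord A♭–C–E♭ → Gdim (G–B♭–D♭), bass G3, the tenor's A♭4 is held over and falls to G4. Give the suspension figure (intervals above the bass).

At the second chord the bass is G3. The suspended A♭4 lies a ninth above the bass; after resolving down by step to G4, the interval above the bass becomes an octave.
Suspension figures are named by those two intervals: 9–8.

9–8 suspension.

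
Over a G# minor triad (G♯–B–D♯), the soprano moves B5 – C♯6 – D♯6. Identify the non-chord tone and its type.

The harmony at that moment is G♯ minor triad (G♯, B, D♯); C♯6 is not a chord tone.
It is approached by step up from B5 and left by step up to D♯6.
Step in, step out in the same direction — a passing tone.

C♯6 is a passing tone.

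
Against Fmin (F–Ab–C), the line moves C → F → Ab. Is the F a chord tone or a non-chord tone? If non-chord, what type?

Chord tone (the root of F minor triad).

F minor triad contains F, Ab, C; F is the root, so it is a chord tone.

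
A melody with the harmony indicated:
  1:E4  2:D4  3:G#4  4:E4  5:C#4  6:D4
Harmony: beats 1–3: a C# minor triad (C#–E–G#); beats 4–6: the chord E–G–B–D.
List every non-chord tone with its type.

The harmony at that moment is C# minor triad (C#, E, G#); D4 is not a chord tone.
It is approached by step down from E4 and left by leap up to G#4.
Step in, leap out — an escape tone.
The harmony at that moment is E minor seventh chord (E, G, B, D); C#4 is not a chord tone.
It is approached by leap down from E4 and left by step up to D4.
Leap in, step out — an appoggiatura.

D4 (beat 2) — escape tone; C#4 (beat 5) — appoggiatura.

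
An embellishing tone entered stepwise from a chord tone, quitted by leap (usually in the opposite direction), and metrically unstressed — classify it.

Escape tone.

Approach: by step. Departure: by leap. Metric position: weak.
Step in, leap out, from a weak position — an escape tone (échappée). (It is the mirror image of the appoggiatura, which leaps in and steps out on a strong beat.)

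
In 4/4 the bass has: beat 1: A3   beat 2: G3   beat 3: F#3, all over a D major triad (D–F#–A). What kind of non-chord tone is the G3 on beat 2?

Passing tone.

The harmony at that moment is D major triad (D, F#, A); G3 is not a chord tone.
It is approached by step down from A3 and left by step down to F#3.
Step in, step out in the same direction — a passing tone.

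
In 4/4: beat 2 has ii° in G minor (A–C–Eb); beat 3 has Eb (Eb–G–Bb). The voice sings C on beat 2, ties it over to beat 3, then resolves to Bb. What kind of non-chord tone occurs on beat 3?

The harmony at that moment is Eb major triad (Eb, G, Bb); C is not a chord tone.
It is held over (the same pitch as the preceding C) and left by step down to Bb.
Held over from the previous chord and resolving down by step — a suspension.

Suspension.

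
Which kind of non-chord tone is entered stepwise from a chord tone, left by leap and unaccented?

Approach: by step. Departure: by leap. Metric position: weak.
Step in, leap out, from a weak position — an escape tone (échappée). (It is the mirror image of the appoggiatura, which leaps in and steps out on a strong beat.)

Escape tone.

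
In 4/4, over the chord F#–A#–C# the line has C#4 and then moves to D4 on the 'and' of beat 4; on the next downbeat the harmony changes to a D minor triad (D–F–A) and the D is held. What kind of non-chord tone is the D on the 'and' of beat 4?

The harmony at that moment is F# major triad (F#, A#, C#); D4 is not a chord tone.
It is approached by step up from C#4 and then sustained as the same pitch into the next harmony.
Arriving early and becoming a chord tone when the harmony changes — an anticipation.

Anticipation.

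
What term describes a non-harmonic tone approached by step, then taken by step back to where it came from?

Neighbor tone.

Approach: by step. Departure: by step in the opposite direction, back to the starting pitch.
Stepwise on both sides but reversing to return to the same chord tone — a neighbor tone. (Had it continued onward in the same direction it would be a passing tone instead.)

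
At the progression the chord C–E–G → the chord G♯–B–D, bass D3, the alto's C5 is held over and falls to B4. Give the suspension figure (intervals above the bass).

At the second chord the bass is D3. The suspended C5 lies a seventh above the bass; after resolving down by step to B4, the interval above the bass becomes a sixth.
Suspension figures are named by those two intervals: 7–6.

7–6 suspension.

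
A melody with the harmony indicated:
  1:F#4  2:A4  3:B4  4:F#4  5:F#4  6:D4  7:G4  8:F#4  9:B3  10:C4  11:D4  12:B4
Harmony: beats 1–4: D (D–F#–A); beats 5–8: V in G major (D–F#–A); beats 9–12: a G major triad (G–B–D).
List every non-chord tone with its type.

B4 (beat 3) — escape tone; G4 (beat 7) — appoggiatura; C4 (beat 10) — passing tone.

The harmony at that moment is D major triad (D, F#, A); B4 is not a chord tone.
It is approached by step up from A4 and left by leap down to F#4.
Step in, leap out — an escape tone.
The harmony at that moment is D major triad (D, F#, A); G4 is not a chord tone.
It is approached by leap up from D4 and left by step down to F#4.
Leap in, step out — an appoggiatura.
The harmony at that moment is G major triad (G, B, D); C4 is not a chord tone.
It is approached by step up from B3 and left by step up to D4.
Step in, step out in the same direction — a passing tone.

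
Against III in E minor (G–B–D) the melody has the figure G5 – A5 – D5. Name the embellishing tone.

The harmony at that moment is G major triad (G, B, D); A5 is not a chord tone.
It is approached by step up from G5 and left by leap down to D5.
Step in, leap out — an escape tone.

A5 is an escape tone.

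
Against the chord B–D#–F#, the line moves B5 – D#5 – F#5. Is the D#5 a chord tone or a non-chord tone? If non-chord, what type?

B major triad contains B, D#, F#; D# is the third, so it is a chord tone.

Chord tone (the third of B major triad).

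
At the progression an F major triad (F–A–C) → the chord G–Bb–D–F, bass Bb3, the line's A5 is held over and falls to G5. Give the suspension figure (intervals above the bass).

At the second chord the bass is Bb3. The suspended A5 lies a seventh above the bass; after resolving down by step to G5, the interval above the bass becomes a sixth.
Suspension figures are named by those two intervals: 7–6.

7–6 suspension.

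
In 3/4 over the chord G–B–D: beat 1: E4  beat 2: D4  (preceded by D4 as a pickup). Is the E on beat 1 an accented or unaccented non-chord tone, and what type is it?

The harmony at that moment is G major triad (G, B, D); E4 is not a chord tone.
It is approached by step up from D4 and left by step down to D4.
Step away and step back to the same note — a neighbor tone (upper neighbor).
It falls on the downbeat, so it is accented.

Accented neighbor tone.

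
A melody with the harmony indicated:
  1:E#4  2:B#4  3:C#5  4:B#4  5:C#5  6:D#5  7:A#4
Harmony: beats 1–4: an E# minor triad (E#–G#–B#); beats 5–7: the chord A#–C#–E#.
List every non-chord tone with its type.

The harmony at that moment is E# minor triad (E#, G#, B#); C#5 is not a chord tone.
It is approached by step up from B#4 and left by step down to B#4.
Step away and step back to the same note — a neighbor tone (upper neighbor).
The harmony at that moment is A# minor triad (A#, C#, E#); D#5 is not a chord tone.
It is approached by step up from C#5 and left by leap down to A#4.
Step in, leap out — an escape tone.

C#5 (beat 3) — neighbor tone; D#5 (beat 6) — escape tone.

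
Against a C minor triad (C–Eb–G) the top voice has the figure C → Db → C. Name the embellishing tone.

The harmony at that moment is C minor triad (C, Eb, G); Db is not a chord tone.
It is approached by step up from C and left by step down to C.
Step away and step back to the same note — a neighbor tone (upper neighbor).

Db is a neighbor tone.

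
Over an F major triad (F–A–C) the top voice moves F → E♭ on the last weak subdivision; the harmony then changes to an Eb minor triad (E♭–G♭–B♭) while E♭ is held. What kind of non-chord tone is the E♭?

The harmony at that moment is F major triad (F, A, C); E♭ is not a chord tone.
It is approached by step down from F and then sustained as the same pitch into the next harmony.
Arriving early and becoming a chord tone when the harmony changes — an anticipation.

E♭ is an anticipation.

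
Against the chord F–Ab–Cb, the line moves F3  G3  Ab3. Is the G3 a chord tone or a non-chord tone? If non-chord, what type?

Non-chord tone — a passing tone.

The harmony at that moment is F diminished triad (F, Ab, Cb); G3 is not a chord tone.
It is approached by step up from F3 and left by step up to Ab3.
Step in, step out in the same direction — a passing tone.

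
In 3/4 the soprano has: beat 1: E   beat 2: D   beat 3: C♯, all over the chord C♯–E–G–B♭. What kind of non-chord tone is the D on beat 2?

Passing tone.

The harmony at that moment is C♯ diminished seventh chord (C♯, E, G, B♭); D is not a chord tone.
It is approached by step down from E and left by step down to C♯.
Step in, step out in the same direction — a passing tone.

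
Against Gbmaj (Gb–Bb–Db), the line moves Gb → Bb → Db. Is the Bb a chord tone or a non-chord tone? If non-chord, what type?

Gb major triad contains Gb, Bb, Db; Bb is the third, so it is a chord tone.

Chord tone (the third of Gb major triad).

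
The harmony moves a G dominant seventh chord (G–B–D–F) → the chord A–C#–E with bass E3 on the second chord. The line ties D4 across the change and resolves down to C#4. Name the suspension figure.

At the second chord the bass is E3. The suspended D4 lies a seventh above the bass; after resolving down by step to C#4, the interval above the bass becomes a sixth.
Suspension figures are named by those two intervals: 7–6.

7–6 suspension.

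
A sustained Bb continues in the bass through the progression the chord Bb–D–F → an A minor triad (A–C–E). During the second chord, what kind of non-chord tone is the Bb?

The harmony at that moment is A minor triad (A, C, E); Bb is not a chord tone.
It is held over (the same pitch as the preceding Bb) and then sustained as the same pitch into the next harmony.
Sustained through a change of harmony — a pedal tone.

Pedal tone (pedal point).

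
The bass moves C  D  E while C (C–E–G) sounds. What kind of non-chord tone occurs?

D is a passing tone.

The harmony at that moment is C major triad (C, E, G); D is not a chord tone.
It is approached by step up from C and left by step up to E.
Step in, step out in the same direction — a passing tone.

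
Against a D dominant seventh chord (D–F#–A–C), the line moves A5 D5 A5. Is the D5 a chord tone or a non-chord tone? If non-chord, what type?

Chord tone (the root of D dominant seventh chord).

D dominant seventh chord contains D, F#, A, C; D is the root, so it is a chord tone.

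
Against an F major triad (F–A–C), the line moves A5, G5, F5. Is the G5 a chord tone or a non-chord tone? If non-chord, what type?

The harmony at that moment is F major triad (F, A, C); G5 is not a chord tone.
It is approached by step down from A5 and left by step down to F5.
Step in, step out in the same direction — a passing tone.

Non-chord tone — a passing tone.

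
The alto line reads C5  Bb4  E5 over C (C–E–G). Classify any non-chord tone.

Bb4 is an escape tone.

The harmony at that moment is C major triad (C, E, G); Bb4 is not a chord tone.
It is approached by step down from C5 and left by leap up to E5.
Step in, leap out — an escape tone.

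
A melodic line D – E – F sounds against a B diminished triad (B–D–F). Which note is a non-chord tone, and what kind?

The harmony at that moment is B diminished triad (B, D, F); E is not a chord tone.
It is approached by step up from D and left by step up to F.
Step in, step out in the same direction — a passing tone.

E is a passing tone.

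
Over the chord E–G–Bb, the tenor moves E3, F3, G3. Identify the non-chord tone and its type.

The harmony at that moment is E diminished triad (E, G, Bb); F3 is not a chord tone.
It is approached by step up from E3 and left by step up to G3.
Step in, step out in the same direction — a passing tone.

F3 is a passing tone.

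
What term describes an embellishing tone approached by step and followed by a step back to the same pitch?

Neighbor tone.

Approach: by step. Departure: by step in the opposite direction, back to the starting pitch.
Stepwise on both sides but reversing to return to the same chord tone — a neighbor tone. (Had it continued onward in the same direction it would be a passing tone instead.)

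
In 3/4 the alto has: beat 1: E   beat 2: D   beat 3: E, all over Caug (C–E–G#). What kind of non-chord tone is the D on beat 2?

Lower neighbor tone.

The harmony at that moment is C augmented triad (C, E, G#); D is not a chord tone.
It is approached by step down from E and left by step up to E.
Step away and step back to the same note — a neighbor tone (lower neighbor).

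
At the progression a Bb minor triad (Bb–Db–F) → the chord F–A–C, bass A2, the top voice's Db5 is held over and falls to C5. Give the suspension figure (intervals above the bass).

At the second chord the bass is A2. The suspended Db5 lies a fourth above the bass; after resolving down by step to C5, the interval above the bass becomes a third.
Suspension figures are named by those two intervals: 4–3.

4–3 suspension.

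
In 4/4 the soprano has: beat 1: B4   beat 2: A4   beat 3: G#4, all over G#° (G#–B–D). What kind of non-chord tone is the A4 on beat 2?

The harmony at that moment is G# diminished triad (G#, B, D); A4 is not a chord tone.
It is approached by step down from B4 and left by step down to G#4.
Step in, step out in the same direction — a passing tone.

Passing tone.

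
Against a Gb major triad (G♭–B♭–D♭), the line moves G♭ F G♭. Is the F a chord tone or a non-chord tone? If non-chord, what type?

The harmony at that moment is G♭ major triad (G♭, B♭, D♭); F is not a chord tone.
It is approached by step down from G♭ and left by step up to G♭.
Step away and step back to the same note — a neighbor tone (lower neighbor).

Non-chord tone — a neighbor tone.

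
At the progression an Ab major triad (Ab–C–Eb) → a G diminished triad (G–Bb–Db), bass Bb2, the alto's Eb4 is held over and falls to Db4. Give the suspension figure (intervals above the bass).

4–3 suspension.

At the second chord the bass is Bb2. The suspended Eb4 lies a fourth above the bass; after resolving down by step to Db4, the interval above the bass becomes a third.
Suspension figures are named by those two intervals: 4–3.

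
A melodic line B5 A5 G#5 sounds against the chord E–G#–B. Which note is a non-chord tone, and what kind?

The harmony at that moment is E major triad (E, G#, B); A5 is not a chord tone.
It is approached by step down from B5 and left by step down to G#5.
Step in, step out in the same direction — a passing tone.

A5 is a passing tone.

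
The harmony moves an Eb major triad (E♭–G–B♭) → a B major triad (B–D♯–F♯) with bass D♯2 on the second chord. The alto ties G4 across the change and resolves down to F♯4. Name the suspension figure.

At the second chord the bass is D♯2. The suspended G4 lies a fourth above the bass; after resolving down by step to F♯4, the interval above the bass becomes a third.
Suspension figures are named by those two intervals: 4–3.

4–3 suspension.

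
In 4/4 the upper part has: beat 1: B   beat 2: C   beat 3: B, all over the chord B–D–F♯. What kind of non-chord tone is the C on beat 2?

Upper neighbor tone.

The harmony at that moment is B minor triad (B, D, F♯); C is not a chord tone.
It is approached by step up from B and left by step down to B.
Step away and step back to the same note — a neighbor tone (upper neighbor).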